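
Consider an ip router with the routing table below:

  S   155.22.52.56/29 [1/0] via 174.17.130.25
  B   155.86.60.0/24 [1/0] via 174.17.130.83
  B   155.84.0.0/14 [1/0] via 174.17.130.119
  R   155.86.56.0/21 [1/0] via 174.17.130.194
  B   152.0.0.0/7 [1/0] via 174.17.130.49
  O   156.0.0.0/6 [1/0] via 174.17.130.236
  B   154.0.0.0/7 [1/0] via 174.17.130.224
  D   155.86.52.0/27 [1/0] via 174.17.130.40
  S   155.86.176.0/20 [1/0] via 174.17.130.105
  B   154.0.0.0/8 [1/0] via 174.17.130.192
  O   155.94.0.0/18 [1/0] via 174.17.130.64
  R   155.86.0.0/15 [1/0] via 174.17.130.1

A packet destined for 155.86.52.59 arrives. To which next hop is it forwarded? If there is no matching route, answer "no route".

174.17.130.1

Routes whose prefix contains 155.86.52.59:
  154.0.0.0/7 (154.0.0.0 - 155.255.255.255) -> 174.17.130.224
  155.84.0.0/14 (155.84.0.0 - 155.87.255.255) -> 174.17.130.119
  155.86.0.0/15 (155.86.0.0 - 155.87.255.255) -> 174.17.130.1
More-specific entries that do NOT match:
  155.22.52.56/29 (155.22.52.56 - 155.22.52.63) does not contain 155.86.52.59
  155.86.52.0/27 (155.86.52.0 - 155.86.52.31) does not contain 155.86.52.59
  155.86.60.0/24 (155.86.60.0 - 155.86.60.255) does not contain 155.86.52.59
  155.86.56.0/21 (155.86.56.0 - 155.86.63.255) does not contain 155.86.52.59
  155.86.176.0/20 (155.86.176.0 - 155.86.191.255) does not contain 155.86.52.59
  155.94.0.0/18 (155.94.0.0 - 155.94.63.255) does not contain 155.86.52.59
Longest matching prefix is /15 -> next hop 174.17.130.1.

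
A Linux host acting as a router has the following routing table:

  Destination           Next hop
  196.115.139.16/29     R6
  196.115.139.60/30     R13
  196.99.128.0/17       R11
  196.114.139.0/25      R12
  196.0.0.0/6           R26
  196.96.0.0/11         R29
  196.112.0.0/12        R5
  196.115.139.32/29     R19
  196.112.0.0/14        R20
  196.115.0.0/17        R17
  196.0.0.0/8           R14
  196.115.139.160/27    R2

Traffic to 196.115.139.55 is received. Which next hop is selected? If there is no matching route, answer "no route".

R20

Routes whose prefix contains 196.115.139.55:
  196.0.0.0/6 (196.0.0.0 - 199.255.255.255) -> R26
  196.0.0.0/8 (196.0.0.0 - 196.255.255.255) -> R14
  196.96.0.0/11 (196.96.0.0 - 196.127.255.255) -> R29
  196.112.0.0/12 (196.112.0.0 - 196.127.255.255) -> R5
  196.112.0.0/14 (196.112.0.0 - 196.115.255.255) -> R20
More-specific entries that do NOT match:
  196.115.139.60/30 (196.115.139.60 - 196.115.139.63) does not contain 196.115.139.55
  196.115.139.16/29 (196.115.139.16 - 196.115.139.23) does not contain 196.115.139.55
  196.115.139.32/29 (196.115.139.32 - 196.115.139.39) does not contain 196.115.139.55
  196.115.139.160/27 (196.115.139.160 - 196.115.139.191) does not contain 196.115.139.55
  196.114.139.0/25 (196.114.139.0 - 196.114.139.127) does not contain 196.115.139.55
  196.99.128.0/17 (196.99.128.0 - 196.99.255.255) does not contain 196.115.139.55
  196.115.0.0/17 (196.115.0.0 - 196.115.127.255) does not contain 196.115.139.55
Longest matching prefix is /14 -> next hop R20.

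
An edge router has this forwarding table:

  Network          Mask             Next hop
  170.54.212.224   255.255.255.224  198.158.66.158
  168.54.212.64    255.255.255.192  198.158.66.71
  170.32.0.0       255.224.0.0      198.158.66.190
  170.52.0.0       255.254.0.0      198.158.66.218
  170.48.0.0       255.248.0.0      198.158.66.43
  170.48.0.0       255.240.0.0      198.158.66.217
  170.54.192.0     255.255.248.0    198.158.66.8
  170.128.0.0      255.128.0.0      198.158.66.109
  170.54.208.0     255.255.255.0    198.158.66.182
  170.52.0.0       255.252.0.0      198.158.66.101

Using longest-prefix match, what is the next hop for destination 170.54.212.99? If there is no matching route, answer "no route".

Routes whose prefix contains 170.54.212.99:
  170.32.0.0/11 (170.32.0.0 - 170.63.255.255) -> 198.158.66.190
  170.48.0.0/12 (170.48.0.0 - 170.63.255.255) -> 198.158.66.217
  170.48.0.0/13 (170.48.0.0 - 170.55.255.255) -> 198.158.66.43
  170.52.0.0/14 (170.52.0.0 - 170.55.255.255) -> 198.158.66.101
More-specific entries that do NOT match:
  170.54.212.224/27 (170.54.212.224 - 170.54.212.255) does not contain 170.54.212.99
  168.54.212.64/26 (168.54.212.64 - 168.54.212.127) does not contain 170.54.212.99
  170.54.208.0/24 (170.54.208.0 - 170.54.208.255) does not contain 170.54.212.99
  170.54.192.0/21 (170.54.192.0 - 170.54.199.255) does not contain 170.54.212.99
  170.52.0.0/15 (170.52.0.0 - 170.53.255.255) does not contain 170.54.212.99
Longest matching prefix is /14 -> next hop 198.158.66.101.

198.158.66.101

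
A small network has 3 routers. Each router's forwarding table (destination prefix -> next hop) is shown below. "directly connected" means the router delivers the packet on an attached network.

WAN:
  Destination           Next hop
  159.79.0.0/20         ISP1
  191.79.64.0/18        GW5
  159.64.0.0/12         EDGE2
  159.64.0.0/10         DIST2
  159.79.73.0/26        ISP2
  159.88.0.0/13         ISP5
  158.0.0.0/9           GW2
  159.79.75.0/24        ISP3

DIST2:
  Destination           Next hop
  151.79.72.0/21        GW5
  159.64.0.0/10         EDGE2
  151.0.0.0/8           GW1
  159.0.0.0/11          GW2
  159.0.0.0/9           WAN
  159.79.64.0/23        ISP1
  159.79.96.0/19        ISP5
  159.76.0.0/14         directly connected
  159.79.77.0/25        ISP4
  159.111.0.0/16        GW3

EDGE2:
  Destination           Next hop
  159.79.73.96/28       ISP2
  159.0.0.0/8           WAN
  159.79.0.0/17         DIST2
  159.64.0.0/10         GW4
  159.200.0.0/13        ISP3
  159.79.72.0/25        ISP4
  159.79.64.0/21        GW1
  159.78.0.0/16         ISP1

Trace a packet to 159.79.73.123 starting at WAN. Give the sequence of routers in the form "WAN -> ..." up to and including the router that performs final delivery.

WAN -> EDGE2 -> DIST2

At WAN: longest match for 159.79.73.123 is 159.64.0.0/12 -> EDGE2
At EDGE2: longest match for 159.79.73.123 is 159.79.0.0/17 -> DIST2
At DIST2: longest match for 159.79.73.123 is 159.76.0.0/14 -> directly connected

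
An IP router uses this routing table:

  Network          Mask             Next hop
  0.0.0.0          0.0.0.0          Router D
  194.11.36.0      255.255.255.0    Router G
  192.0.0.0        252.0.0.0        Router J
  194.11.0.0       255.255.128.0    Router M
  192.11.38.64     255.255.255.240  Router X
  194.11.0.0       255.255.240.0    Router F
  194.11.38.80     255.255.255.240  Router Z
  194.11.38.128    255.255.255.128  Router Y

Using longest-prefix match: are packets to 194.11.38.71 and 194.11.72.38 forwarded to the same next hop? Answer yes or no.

yes

194.11.38.71: longest match 194.11.0.0/17 -> Router M
194.11.72.38: longest match 194.11.0.0/17 -> Router M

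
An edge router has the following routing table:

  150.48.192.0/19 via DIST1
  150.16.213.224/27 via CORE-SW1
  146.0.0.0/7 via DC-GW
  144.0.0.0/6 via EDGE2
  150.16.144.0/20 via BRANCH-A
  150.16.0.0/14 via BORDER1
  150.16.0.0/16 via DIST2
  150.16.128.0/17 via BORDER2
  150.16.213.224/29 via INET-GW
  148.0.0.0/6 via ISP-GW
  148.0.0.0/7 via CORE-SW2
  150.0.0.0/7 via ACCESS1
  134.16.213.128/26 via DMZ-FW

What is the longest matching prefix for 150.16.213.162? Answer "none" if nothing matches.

Entries matching 150.16.213.162:
  148.0.0.0/6 (148.0.0.0 - 151.255.255.255)
  150.0.0.0/7 (150.0.0.0 - 151.255.255.255)
  150.16.0.0/14 (150.16.0.0 - 150.19.255.255)
  150.16.0.0/16 (150.16.0.0 - 150.16.255.255)
  150.16.128.0/17 (150.16.128.0 - 150.16.255.255)
Most specific is 150.16.128.0/17.

150.16.128.0/17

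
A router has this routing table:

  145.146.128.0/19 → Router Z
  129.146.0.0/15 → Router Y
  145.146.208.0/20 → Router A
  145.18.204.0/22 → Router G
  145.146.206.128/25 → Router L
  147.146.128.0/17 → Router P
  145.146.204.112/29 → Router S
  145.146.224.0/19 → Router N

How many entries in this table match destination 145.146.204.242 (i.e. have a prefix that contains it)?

0

No listed prefix contains 145.146.204.242.
Total matching entries: 0.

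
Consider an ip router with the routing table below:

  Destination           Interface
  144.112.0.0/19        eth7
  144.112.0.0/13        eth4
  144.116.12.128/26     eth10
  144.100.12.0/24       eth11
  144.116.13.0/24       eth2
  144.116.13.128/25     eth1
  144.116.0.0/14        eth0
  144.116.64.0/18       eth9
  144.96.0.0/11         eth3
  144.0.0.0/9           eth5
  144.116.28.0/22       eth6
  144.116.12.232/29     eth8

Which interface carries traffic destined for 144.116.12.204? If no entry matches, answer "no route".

eth0

Routes whose prefix contains 144.116.12.204:
  144.0.0.0/9 (144.0.0.0 - 144.127.255.255) -> eth5
  144.96.0.0/11 (144.96.0.0 - 144.127.255.255) -> eth3
  144.112.0.0/13 (144.112.0.0 - 144.119.255.255) -> eth4
  144.116.0.0/14 (144.116.0.0 - 144.119.255.255) -> eth0
More-specific entries that do NOT match:
  144.116.12.232/29 (144.116.12.232 - 144.116.12.239) does not contain 144.116.12.204
  144.116.12.128/26 (144.116.12.128 - 144.116.12.191) does not contain 144.116.12.204
  144.116.13.128/25 (144.116.13.128 - 144.116.13.255) does not contain 144.116.12.204
  144.100.12.0/24 (144.100.12.0 - 144.100.12.255) does not contain 144.116.12.204
  144.116.13.0/24 (144.116.13.0 - 144.116.13.255) does not contain 144.116.12.204
  144.116.28.0/22 (144.116.28.0 - 144.116.31.255) does not contain 144.116.12.204
  144.112.0.0/19 (144.112.0.0 - 144.112.31.255) does not contain 144.116.12.204
  144.116.64.0/18 (144.116.64.0 - 144.116.127.255) does not contain 144.116.12.204
Longest matching prefix is /14 -> interface eth0.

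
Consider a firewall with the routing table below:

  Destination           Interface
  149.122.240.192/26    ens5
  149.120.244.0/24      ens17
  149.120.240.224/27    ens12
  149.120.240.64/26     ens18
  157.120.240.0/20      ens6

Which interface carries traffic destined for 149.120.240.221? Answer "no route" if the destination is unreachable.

No entry's prefix contains 149.120.240.221; there is no default route.

no route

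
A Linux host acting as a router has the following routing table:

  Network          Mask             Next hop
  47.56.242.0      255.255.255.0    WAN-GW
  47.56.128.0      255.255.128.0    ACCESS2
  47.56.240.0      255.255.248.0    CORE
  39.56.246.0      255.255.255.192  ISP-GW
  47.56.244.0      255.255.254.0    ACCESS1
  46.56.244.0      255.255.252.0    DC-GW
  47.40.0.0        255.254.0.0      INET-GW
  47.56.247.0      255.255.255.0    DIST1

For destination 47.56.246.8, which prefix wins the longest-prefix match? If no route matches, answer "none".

47.56.240.0/21

Entries matching 47.56.246.8:
  47.56.128.0/17 (47.56.128.0 - 47.56.255.255)
  47.56.240.0/21 (47.56.240.0 - 47.56.247.255)
Most specific is 47.56.240.0/21.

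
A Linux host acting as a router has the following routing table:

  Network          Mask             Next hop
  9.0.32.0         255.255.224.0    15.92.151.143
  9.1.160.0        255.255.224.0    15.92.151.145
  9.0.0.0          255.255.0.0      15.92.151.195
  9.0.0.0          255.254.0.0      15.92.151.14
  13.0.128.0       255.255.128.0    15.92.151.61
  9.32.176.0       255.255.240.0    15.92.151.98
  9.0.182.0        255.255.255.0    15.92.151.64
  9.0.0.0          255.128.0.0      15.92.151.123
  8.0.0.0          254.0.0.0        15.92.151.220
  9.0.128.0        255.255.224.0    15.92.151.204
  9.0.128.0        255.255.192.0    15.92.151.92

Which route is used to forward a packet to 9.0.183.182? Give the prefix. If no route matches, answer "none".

9.0.128.0/18

Entries matching 9.0.183.182:
  8.0.0.0/7 (8.0.0.0 - 9.255.255.255)
  9.0.0.0/9 (9.0.0.0 - 9.127.255.255)
  9.0.0.0/15 (9.0.0.0 - 9.1.255.255)
  9.0.0.0/16 (9.0.0.0 - 9.0.255.255)
  9.0.128.0/18 (9.0.128.0 - 9.0.191.255)
Most specific is 9.0.128.0/18.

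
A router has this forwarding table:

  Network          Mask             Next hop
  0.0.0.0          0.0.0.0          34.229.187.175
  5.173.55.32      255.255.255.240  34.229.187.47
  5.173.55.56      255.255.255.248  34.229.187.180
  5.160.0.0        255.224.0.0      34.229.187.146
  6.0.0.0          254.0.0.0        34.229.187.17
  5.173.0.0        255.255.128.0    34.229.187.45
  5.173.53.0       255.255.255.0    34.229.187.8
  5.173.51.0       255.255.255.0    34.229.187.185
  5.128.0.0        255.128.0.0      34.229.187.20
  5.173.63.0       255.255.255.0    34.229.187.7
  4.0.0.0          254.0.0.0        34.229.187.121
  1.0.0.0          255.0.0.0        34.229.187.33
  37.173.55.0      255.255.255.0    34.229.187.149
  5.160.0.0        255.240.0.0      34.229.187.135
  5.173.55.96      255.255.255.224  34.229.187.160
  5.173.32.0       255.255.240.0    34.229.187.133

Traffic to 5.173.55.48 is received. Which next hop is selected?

Routes whose prefix contains 5.173.55.48:
  0.0.0.0/0 (default, matches everything) -> 34.229.187.175
  4.0.0.0/7 (4.0.0.0 - 5.255.255.255) -> 34.229.187.121
  5.128.0.0/9 (5.128.0.0 - 5.255.255.255) -> 34.229.187.20
  5.160.0.0/11 (5.160.0.0 - 5.191.255.255) -> 34.229.187.146
  5.160.0.0/12 (5.160.0.0 - 5.175.255.255) -> 34.229.187.135
  5.173.0.0/17 (5.173.0.0 - 5.173.127.255) -> 34.229.187.45
More-specific entries that do NOT match:
  5.173.55.56/29 (5.173.55.56 - 5.173.55.63) does not contain 5.173.55.48
  5.173.55.32/28 (5.173.55.32 - 5.173.55.47) does not contain 5.173.55.48
  5.173.55.96/27 (5.173.55.96 - 5.173.55.127) does not contain 5.173.55.48
  5.173.53.0/24 (5.173.53.0 - 5.173.53.255) does not contain 5.173.55.48
  5.173.51.0/24 (5.173.51.0 - 5.173.51.255) does not contain 5.173.55.48
  5.173.63.0/24 (5.173.63.0 - 5.173.63.255) does not contain 5.173.55.48
  37.173.55.0/24 (37.173.55.0 - 37.173.55.255) does not contain 5.173.55.48
  5.173.32.0/20 (5.173.32.0 - 5.173.47.255) does not contain 5.173.55.48
Longest matching prefix is /17 -> next hop 34.229.187.45.

34.229.187.45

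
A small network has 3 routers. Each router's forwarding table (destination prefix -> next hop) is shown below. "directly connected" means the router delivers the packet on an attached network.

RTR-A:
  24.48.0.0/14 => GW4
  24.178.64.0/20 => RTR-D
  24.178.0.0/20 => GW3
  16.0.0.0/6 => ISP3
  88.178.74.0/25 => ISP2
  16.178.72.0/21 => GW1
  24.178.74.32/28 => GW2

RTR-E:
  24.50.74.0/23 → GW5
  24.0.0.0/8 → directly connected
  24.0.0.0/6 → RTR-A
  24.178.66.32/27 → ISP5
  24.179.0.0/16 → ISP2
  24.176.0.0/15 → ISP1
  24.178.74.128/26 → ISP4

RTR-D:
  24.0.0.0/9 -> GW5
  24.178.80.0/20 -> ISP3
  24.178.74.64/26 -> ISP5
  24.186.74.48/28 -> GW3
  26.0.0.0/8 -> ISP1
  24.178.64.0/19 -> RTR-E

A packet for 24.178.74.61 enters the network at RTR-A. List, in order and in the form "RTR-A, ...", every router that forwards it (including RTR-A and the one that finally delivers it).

At RTR-A: longest match for 24.178.74.61 is 24.178.64.0/20 -> RTR-D
At RTR-D: longest match for 24.178.74.61 is 24.178.64.0/19 -> RTR-E
At RTR-E: longest match for 24.178.74.61 is 24.0.0.0/8 -> directly connected

RTR-A, RTR-D, RTR-E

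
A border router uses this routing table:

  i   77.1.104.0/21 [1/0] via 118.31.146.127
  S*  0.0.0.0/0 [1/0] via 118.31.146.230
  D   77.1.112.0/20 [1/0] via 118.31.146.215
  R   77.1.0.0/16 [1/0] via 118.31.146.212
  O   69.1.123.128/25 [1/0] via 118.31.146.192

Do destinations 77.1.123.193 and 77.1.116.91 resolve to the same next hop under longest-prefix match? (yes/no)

77.1.123.193: longest match 77.1.112.0/20 -> 118.31.146.215
77.1.116.91: longest match 77.1.112.0/20 -> 118.31.146.215

yes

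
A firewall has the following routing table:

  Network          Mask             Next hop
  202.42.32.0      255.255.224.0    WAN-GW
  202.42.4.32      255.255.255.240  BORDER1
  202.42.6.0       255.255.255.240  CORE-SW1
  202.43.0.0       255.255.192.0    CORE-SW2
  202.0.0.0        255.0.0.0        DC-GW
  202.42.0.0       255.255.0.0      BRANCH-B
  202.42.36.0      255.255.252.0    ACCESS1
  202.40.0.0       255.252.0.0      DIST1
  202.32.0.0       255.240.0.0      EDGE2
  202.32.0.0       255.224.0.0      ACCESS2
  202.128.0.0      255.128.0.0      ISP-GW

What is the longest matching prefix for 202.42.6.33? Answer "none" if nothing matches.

Entries matching 202.42.6.33:
  202.0.0.0/8 (202.0.0.0 - 202.255.255.255)
  202.32.0.0/11 (202.32.0.0 - 202.63.255.255)
  202.32.0.0/12 (202.32.0.0 - 202.47.255.255)
  202.40.0.0/14 (202.40.0.0 - 202.43.255.255)
  202.42.0.0/16 (202.42.0.0 - 202.42.255.255)
Most specific is 202.42.0.0/16.

202.42.0.0/16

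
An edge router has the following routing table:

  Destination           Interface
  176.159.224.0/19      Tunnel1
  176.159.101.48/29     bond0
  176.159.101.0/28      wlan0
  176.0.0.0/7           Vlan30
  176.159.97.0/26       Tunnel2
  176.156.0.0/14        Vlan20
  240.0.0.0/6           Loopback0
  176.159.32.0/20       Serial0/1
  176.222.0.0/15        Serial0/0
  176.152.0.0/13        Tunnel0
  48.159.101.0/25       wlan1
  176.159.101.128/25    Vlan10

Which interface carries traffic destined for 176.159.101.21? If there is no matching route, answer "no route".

Vlan20

Routes whose prefix contains 176.159.101.21:
  176.0.0.0/7 (176.0.0.0 - 177.255.255.255) -> Vlan30
  176.152.0.0/13 (176.152.0.0 - 176.159.255.255) -> Tunnel0
  176.156.0.0/14 (176.156.0.0 - 176.159.255.255) -> Vlan20
More-specific entries that do NOT match:
  176.159.101.48/29 (176.159.101.48 - 176.159.101.55) does not contain 176.159.101.21
  176.159.101.0/28 (176.159.101.0 - 176.159.101.15) does not contain 176.159.101.21
  176.159.97.0/26 (176.159.97.0 - 176.159.97.63) does not contain 176.159.101.21
  48.159.101.0/25 (48.159.101.0 - 48.159.101.127) does not contain 176.159.101.21
  176.159.101.128/25 (176.159.101.128 - 176.159.101.255) does not contain 176.159.101.21
  176.159.32.0/20 (176.159.32.0 - 176.159.47.255) does not contain 176.159.101.21
  176.159.224.0/19 (176.159.224.0 - 176.159.255.255) does not contain 176.159.101.21
  176.222.0.0/15 (176.222.0.0 - 176.223.255.255) does not contain 176.159.101.21
Longest matching prefix is /14 -> interface Vlan20.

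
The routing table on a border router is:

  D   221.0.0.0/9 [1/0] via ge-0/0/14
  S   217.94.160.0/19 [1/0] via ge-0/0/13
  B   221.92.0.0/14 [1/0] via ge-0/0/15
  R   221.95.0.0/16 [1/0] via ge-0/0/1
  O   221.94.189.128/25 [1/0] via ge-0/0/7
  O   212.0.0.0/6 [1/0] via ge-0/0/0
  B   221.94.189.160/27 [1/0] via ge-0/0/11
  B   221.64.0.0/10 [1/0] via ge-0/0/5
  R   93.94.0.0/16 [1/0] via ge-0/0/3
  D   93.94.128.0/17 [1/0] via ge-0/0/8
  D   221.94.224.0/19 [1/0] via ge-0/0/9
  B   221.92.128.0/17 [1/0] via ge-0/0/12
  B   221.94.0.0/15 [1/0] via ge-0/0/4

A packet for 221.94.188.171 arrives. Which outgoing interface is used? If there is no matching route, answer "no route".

ge-0/0/4

Routes whose prefix contains 221.94.188.171:
  221.0.0.0/9 (221.0.0.0 - 221.127.255.255) -> ge-0/0/14
  221.64.0.0/10 (221.64.0.0 - 221.127.255.255) -> ge-0/0/5
  221.92.0.0/14 (221.92.0.0 - 221.95.255.255) -> ge-0/0/15
  221.94.0.0/15 (221.94.0.0 - 221.95.255.255) -> ge-0/0/4
More-specific entries that do NOT match:
  221.94.189.160/27 (221.94.189.160 - 221.94.189.191) does not contain 221.94.188.171
  221.94.189.128/25 (221.94.189.128 - 221.94.189.255) does not contain 221.94.188.171
  217.94.160.0/19 (217.94.160.0 - 217.94.191.255) does not contain 221.94.188.171
  221.94.224.0/19 (221.94.224.0 - 221.94.255.255) does not contain 221.94.188.171
  93.94.128.0/17 (93.94.128.0 - 93.94.255.255) does not contain 221.94.188.171
  221.92.128.0/17 (221.92.128.0 - 221.92.255.255) does not contain 221.94.188.171
  221.95.0.0/16 (221.95.0.0 - 221.95.255.255) does not contain 221.94.188.171
  93.94.0.0/16 (93.94.0.0 - 93.94.255.255) does not contain 221.94.188.171
Longest matching prefix is /15 -> interface ge-0/0/4.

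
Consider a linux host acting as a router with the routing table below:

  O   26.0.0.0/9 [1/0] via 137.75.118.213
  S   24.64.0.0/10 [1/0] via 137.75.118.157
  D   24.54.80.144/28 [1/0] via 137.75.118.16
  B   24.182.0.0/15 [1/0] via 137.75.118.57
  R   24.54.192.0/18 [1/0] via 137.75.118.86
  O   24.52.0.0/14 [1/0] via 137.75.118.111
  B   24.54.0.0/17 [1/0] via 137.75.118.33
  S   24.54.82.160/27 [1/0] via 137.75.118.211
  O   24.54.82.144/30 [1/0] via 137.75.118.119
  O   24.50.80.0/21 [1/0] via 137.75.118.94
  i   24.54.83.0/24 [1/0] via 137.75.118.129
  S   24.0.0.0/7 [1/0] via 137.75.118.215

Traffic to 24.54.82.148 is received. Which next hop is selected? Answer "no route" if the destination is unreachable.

Routes whose prefix contains 24.54.82.148:
  24.0.0.0/7 (24.0.0.0 - 25.255.255.255) -> 137.75.118.215
  24.52.0.0/14 (24.52.0.0 - 24.55.255.255) -> 137.75.118.111
  24.54.0.0/17 (24.54.0.0 - 24.54.127.255) -> 137.75.118.33
More-specific entries that do NOT match:
  24.54.82.144/30 (24.54.82.144 - 24.54.82.147) does not contain 24.54.82.148
  24.54.80.144/28 (24.54.80.144 - 24.54.80.159) does not contain 24.54.82.148
  24.54.82.160/27 (24.54.82.160 - 24.54.82.191) does not contain 24.54.82.148
  24.54.83.0/24 (24.54.83.0 - 24.54.83.255) does not contain 24.54.82.148
  24.50.80.0/21 (24.50.80.0 - 24.50.87.255) does not contain 24.54.82.148
  24.54.192.0/18 (24.54.192.0 - 24.54.255.255) does not contain 24.54.82.148
Longest matching prefix is /17 -> next hop 137.75.118.33.

137.75.118.33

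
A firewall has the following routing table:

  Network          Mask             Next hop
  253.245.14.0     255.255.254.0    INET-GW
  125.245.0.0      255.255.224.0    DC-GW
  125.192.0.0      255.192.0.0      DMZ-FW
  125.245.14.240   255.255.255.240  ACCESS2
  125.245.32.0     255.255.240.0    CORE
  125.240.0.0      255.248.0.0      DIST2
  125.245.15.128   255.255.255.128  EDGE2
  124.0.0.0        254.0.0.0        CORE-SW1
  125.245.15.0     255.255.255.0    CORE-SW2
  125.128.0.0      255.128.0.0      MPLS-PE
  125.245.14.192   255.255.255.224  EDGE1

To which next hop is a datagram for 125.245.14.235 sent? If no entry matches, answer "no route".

DC-GW

Routes whose prefix contains 125.245.14.235:
  124.0.0.0/7 (124.0.0.0 - 125.255.255.255) -> CORE-SW1
  125.128.0.0/9 (125.128.0.0 - 125.255.255.255) -> MPLS-PE
  125.192.0.0/10 (125.192.0.0 - 125.255.255.255) -> DMZ-FW
  125.240.0.0/13 (125.240.0.0 - 125.247.255.255) -> DIST2
  125.245.0.0/19 (125.245.0.0 - 125.245.31.255) -> DC-GW
More-specific entries that do NOT match:
  125.245.14.240/28 (125.245.14.240 - 125.245.14.255) does not contain 125.245.14.235
  125.245.14.192/27 (125.245.14.192 - 125.245.14.223) does not contain 125.245.14.235
  125.245.15.128/25 (125.245.15.128 - 125.245.15.255) does not contain 125.245.14.235
  125.245.15.0/24 (125.245.15.0 - 125.245.15.255) does not contain 125.245.14.235
  253.245.14.0/23 (253.245.14.0 - 253.245.15.255) does not contain 125.245.14.235
  125.245.32.0/20 (125.245.32.0 - 125.245.47.255) does not contain 125.245.14.235
Longest matching prefix is /19 -> next hop DC-GW.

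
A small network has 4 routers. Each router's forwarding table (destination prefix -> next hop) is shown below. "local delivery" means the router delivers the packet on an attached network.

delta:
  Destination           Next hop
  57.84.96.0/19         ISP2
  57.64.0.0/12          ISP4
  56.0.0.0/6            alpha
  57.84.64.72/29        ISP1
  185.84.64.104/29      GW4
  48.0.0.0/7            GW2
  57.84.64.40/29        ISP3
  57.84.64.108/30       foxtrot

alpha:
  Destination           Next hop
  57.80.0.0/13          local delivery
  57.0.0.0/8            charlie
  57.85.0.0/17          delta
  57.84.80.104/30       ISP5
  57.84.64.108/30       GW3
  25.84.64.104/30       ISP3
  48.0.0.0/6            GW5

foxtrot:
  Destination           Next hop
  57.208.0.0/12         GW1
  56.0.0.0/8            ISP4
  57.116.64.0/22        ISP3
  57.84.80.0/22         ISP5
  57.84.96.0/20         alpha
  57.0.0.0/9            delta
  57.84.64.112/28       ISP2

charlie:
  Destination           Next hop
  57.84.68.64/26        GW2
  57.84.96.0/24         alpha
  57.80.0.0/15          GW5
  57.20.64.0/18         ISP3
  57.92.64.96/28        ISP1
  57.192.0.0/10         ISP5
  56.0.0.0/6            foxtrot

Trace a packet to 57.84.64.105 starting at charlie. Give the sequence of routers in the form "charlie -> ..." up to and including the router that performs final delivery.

charlie -> foxtrot -> delta -> alpha

At charlie: longest match for 57.84.64.105 is 56.0.0.0/6 -> foxtrot
At foxtrot: longest match for 57.84.64.105 is 57.0.0.0/9 -> delta
At delta: longest match for 57.84.64.105 is 56.0.0.0/6 -> alpha
At alpha: longest match for 57.84.64.105 is 57.80.0.0/13 -> local delivery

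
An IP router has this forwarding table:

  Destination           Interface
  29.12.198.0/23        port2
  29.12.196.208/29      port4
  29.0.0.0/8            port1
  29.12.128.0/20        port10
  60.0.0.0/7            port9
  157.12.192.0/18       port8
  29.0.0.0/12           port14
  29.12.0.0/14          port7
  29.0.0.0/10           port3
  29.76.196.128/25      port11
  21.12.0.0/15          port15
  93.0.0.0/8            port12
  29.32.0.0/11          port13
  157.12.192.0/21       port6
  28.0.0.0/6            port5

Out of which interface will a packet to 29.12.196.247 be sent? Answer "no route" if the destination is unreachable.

Routes whose prefix contains 29.12.196.247:
  28.0.0.0/6 (28.0.0.0 - 31.255.255.255) -> port5
  29.0.0.0/8 (29.0.0.0 - 29.255.255.255) -> port1
  29.0.0.0/10 (29.0.0.0 - 29.63.255.255) -> port3
  29.0.0.0/12 (29.0.0.0 - 29.15.255.255) -> port14
  29.12.0.0/14 (29.12.0.0 - 29.15.255.255) -> port7
More-specific entries that do NOT match:
  29.12.196.208/29 (29.12.196.208 - 29.12.196.215) does not contain 29.12.196.247
  29.76.196.128/25 (29.76.196.128 - 29.76.196.255) does not contain 29.12.196.247
  29.12.198.0/23 (29.12.198.0 - 29.12.199.255) does not contain 29.12.196.247
  157.12.192.0/21 (157.12.192.0 - 157.12.199.255) does not contain 29.12.196.247
  29.12.128.0/20 (29.12.128.0 - 29.12.143.255) does not contain 29.12.196.247
  157.12.192.0/18 (157.12.192.0 - 157.12.255.255) does not contain 29.12.196.247
  21.12.0.0/15 (21.12.0.0 - 21.13.255.255) does not contain 29.12.196.247
Longest matching prefix is /14 -> interface port7.

port7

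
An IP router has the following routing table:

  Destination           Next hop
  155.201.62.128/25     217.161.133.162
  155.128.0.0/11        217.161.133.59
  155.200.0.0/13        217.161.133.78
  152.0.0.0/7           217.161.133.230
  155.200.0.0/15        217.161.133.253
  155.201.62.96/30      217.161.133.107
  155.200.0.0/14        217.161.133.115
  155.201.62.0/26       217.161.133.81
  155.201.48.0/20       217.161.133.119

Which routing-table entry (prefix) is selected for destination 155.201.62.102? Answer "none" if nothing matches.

155.201.48.0/20

Entries matching 155.201.62.102:
  155.200.0.0/13 (155.200.0.0 - 155.207.255.255)
  155.200.0.0/14 (155.200.0.0 - 155.203.255.255)
  155.200.0.0/15 (155.200.0.0 - 155.201.255.255)
  155.201.48.0/20 (155.201.48.0 - 155.201.63.255)
Most specific is 155.201.48.0/20.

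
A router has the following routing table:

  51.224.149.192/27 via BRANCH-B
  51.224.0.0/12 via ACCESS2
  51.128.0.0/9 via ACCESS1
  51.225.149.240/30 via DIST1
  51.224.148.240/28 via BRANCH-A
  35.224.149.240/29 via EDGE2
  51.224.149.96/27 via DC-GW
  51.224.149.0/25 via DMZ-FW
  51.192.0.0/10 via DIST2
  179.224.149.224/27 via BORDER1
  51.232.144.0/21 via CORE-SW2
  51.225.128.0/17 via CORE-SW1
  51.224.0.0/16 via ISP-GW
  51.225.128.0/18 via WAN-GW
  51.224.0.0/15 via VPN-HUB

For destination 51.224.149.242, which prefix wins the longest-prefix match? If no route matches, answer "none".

51.224.0.0/16

Entries matching 51.224.149.242:
  51.128.0.0/9 (51.128.0.0 - 51.255.255.255)
  51.192.0.0/10 (51.192.0.0 - 51.255.255.255)
  51.224.0.0/12 (51.224.0.0 - 51.239.255.255)
  51.224.0.0/15 (51.224.0.0 - 51.225.255.255)
  51.224.0.0/16 (51.224.0.0 - 51.224.255.255)
Most specific is 51.224.0.0/16.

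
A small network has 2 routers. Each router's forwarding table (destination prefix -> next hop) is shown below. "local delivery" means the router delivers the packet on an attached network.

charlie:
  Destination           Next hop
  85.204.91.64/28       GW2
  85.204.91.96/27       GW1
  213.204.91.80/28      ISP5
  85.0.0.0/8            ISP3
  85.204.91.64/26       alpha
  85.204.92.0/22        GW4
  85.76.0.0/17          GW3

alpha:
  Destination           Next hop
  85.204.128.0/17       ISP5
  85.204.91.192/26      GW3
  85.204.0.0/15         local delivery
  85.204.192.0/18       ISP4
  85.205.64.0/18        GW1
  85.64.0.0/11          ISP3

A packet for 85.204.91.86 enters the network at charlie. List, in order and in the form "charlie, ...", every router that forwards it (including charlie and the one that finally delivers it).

At charlie: longest match for 85.204.91.86 is 85.204.91.64/26 -> alpha
At alpha: longest match for 85.204.91.86 is 85.204.0.0/15 -> local delivery

charlie, alpha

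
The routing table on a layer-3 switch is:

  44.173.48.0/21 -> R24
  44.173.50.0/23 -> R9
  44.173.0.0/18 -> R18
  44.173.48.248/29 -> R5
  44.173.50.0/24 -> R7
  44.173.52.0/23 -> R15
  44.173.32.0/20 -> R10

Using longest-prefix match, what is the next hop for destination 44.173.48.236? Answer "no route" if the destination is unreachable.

Routes whose prefix contains 44.173.48.236:
  44.173.0.0/18 (44.173.0.0 - 44.173.63.255) -> R18
  44.173.48.0/21 (44.173.48.0 - 44.173.55.255) -> R24
More-specific entries that do NOT match:
  44.173.48.248/29 (44.173.48.248 - 44.173.48.255) does not contain 44.173.48.236
  44.173.50.0/24 (44.173.50.0 - 44.173.50.255) does not contain 44.173.48.236
  44.173.50.0/23 (44.173.50.0 - 44.173.51.255) does not contain 44.173.48.236
  44.173.52.0/23 (44.173.52.0 - 44.173.53.255) does not contain 44.173.48.236
Longest matching prefix is /21 -> next hop R24.

R24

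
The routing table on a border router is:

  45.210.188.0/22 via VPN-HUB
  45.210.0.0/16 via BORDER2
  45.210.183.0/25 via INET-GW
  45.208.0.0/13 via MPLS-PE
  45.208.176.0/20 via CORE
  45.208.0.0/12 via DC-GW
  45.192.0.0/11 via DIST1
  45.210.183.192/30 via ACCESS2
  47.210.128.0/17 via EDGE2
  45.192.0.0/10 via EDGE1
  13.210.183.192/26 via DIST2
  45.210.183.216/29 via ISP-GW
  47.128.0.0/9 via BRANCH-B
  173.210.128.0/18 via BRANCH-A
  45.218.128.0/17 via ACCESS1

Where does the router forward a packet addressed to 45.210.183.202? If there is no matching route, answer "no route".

Routes whose prefix contains 45.210.183.202:
  45.192.0.0/10 (45.192.0.0 - 45.255.255.255) -> EDGE1
  45.192.0.0/11 (45.192.0.0 - 45.223.255.255) -> DIST1
  45.208.0.0/12 (45.208.0.0 - 45.223.255.255) -> DC-GW
  45.208.0.0/13 (45.208.0.0 - 45.215.255.255) -> MPLS-PE
  45.210.0.0/16 (45.210.0.0 - 45.210.255.255) -> BORDER2
More-specific entries that do NOT match:
  45.210.183.192/30 (45.210.183.192 - 45.210.183.195) does not contain 45.210.183.202
  45.210.183.216/29 (45.210.183.216 - 45.210.183.223) does not contain 45.210.183.202
  13.210.183.192/26 (13.210.183.192 - 13.210.183.255) does not contain 45.210.183.202
  45.210.183.0/25 (45.210.183.0 - 45.210.183.127) does not contain 45.210.183.202
  45.210.188.0/22 (45.210.188.0 - 45.210.191.255) does not contain 45.210.183.202
  45.208.176.0/20 (45.208.176.0 - 45.208.191.255) does not contain 45.210.183.202
  173.210.128.0/18 (173.210.128.0 - 173.210.191.255) does not contain 45.210.183.202
  47.210.128.0/17 (47.210.128.0 - 47.210.255.255) does not contain 45.210.183.202
  45.218.128.0/17 (45.218.128.0 - 45.218.255.255) does not contain 45.210.183.202
Longest matching prefix is /16 -> next hop BORDER2.

BORDER2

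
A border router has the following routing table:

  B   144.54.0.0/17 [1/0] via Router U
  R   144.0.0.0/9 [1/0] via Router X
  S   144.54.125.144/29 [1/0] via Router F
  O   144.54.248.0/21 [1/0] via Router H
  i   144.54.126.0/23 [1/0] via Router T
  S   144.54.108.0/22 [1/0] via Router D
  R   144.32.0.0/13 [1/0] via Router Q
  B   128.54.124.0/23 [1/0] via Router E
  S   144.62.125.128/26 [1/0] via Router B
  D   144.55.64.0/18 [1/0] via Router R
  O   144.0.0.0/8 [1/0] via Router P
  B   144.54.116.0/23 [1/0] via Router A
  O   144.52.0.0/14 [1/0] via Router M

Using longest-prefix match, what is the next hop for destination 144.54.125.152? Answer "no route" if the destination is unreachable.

Routes whose prefix contains 144.54.125.152:
  144.0.0.0/8 (144.0.0.0 - 144.255.255.255) -> Router P
  144.0.0.0/9 (144.0.0.0 - 144.127.255.255) -> Router X
  144.52.0.0/14 (144.52.0.0 - 144.55.255.255) -> Router M
  144.54.0.0/17 (144.54.0.0 - 144.54.127.255) -> Router U
More-specific entries that do NOT match:
  144.54.125.144/29 (144.54.125.144 - 144.54.125.151) does not contain 144.54.125.152
  144.62.125.128/26 (144.62.125.128 - 144.62.125.191) does not contain 144.54.125.152
  144.54.126.0/23 (144.54.126.0 - 144.54.127.255) does not contain 144.54.125.152
  128.54.124.0/23 (128.54.124.0 - 128.54.125.255) does not contain 144.54.125.152
  144.54.116.0/23 (144.54.116.0 - 144.54.117.255) does not contain 144.54.125.152
  144.54.108.0/22 (144.54.108.0 - 144.54.111.255) does not contain 144.54.125.152
  144.54.248.0/21 (144.54.248.0 - 144.54.255.255) does not contain 144.54.125.152
  144.55.64.0/18 (144.55.64.0 - 144.55.127.255) does not contain 144.54.125.152
Longest matching prefix is /17 -> next hop Router U.

Router U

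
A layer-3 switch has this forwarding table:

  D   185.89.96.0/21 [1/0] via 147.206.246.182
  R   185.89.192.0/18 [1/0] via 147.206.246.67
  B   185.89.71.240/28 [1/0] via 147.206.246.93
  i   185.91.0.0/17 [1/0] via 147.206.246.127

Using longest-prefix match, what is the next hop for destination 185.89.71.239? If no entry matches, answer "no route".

no route

No entry's prefix contains 185.89.71.239; there is no default route.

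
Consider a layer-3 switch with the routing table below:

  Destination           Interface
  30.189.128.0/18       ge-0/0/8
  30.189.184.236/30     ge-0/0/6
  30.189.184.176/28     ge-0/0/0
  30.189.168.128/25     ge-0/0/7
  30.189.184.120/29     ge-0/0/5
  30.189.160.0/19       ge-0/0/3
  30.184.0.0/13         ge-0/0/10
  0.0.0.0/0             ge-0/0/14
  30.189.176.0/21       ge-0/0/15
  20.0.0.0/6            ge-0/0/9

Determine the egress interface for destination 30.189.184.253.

ge-0/0/3

Routes whose prefix contains 30.189.184.253:
  0.0.0.0/0 (default, matches everything) -> ge-0/0/14
  30.184.0.0/13 (30.184.0.0 - 30.191.255.255) -> ge-0/0/10
  30.189.128.0/18 (30.189.128.0 - 30.189.191.255) -> ge-0/0/8
  30.189.160.0/19 (30.189.160.0 - 30.189.191.255) -> ge-0/0/3
More-specific entries that do NOT match:
  30.189.184.236/30 (30.189.184.236 - 30.189.184.239) does not contain 30.189.184.253
  30.189.184.120/29 (30.189.184.120 - 30.189.184.127) does not contain 30.189.184.253
  30.189.184.176/28 (30.189.184.176 - 30.189.184.191) does not contain 30.189.184.253
  30.189.168.128/25 (30.189.168.128 - 30.189.168.255) does not contain 30.189.184.253
  30.189.176.0/21 (30.189.176.0 - 30.189.183.255) does not contain 30.189.184.253
Longest matching prefix is /19 -> interface ge-0/0/3.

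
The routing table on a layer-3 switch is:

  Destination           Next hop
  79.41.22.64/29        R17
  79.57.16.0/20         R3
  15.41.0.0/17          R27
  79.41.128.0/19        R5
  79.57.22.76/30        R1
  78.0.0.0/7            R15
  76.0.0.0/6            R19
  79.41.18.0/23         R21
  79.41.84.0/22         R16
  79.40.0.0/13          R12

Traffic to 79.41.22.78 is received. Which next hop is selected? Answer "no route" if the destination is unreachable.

R12

Routes whose prefix contains 79.41.22.78:
  76.0.0.0/6 (76.0.0.0 - 79.255.255.255) -> R19
  78.0.0.0/7 (78.0.0.0 - 79.255.255.255) -> R15
  79.40.0.0/13 (79.40.0.0 - 79.47.255.255) -> R12
More-specific entries that do NOT match:
  79.57.22.76/30 (79.57.22.76 - 79.57.22.79) does not contain 79.41.22.78
  79.41.22.64/29 (79.41.22.64 - 79.41.22.71) does not contain 79.41.22.78
  79.41.18.0/23 (79.41.18.0 - 79.41.19.255) does not contain 79.41.22.78
  79.41.84.0/22 (79.41.84.0 - 79.41.87.255) does not contain 79.41.22.78
  79.57.16.0/20 (79.57.16.0 - 79.57.31.255) does not contain 79.41.22.78
  79.41.128.0/19 (79.41.128.0 - 79.41.159.255) does not contain 79.41.22.78
  15.41.0.0/17 (15.41.0.0 - 15.41.127.255) does not contain 79.41.22.78
Longest matching prefix is /13 -> next hop R12.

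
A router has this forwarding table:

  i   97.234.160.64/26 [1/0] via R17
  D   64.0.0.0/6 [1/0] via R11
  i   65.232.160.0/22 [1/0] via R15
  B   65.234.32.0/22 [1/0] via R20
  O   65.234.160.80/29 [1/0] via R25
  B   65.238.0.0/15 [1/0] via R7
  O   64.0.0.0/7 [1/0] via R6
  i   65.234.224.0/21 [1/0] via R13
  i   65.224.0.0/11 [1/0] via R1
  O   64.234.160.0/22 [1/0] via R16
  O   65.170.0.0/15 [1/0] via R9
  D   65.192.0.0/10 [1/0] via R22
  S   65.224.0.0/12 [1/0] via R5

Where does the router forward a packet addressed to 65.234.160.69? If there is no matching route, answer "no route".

R5

Routes whose prefix contains 65.234.160.69:
  64.0.0.0/6 (64.0.0.0 - 67.255.255.255) -> R11
  64.0.0.0/7 (64.0.0.0 - 65.255.255.255) -> R6
  65.192.0.0/10 (65.192.0.0 - 65.255.255.255) -> R22
  65.224.0.0/11 (65.224.0.0 - 65.255.255.255) -> R1
  65.224.0.0/12 (65.224.0.0 - 65.239.255.255) -> R5
More-specific entries that do NOT match:
  65.234.160.80/29 (65.234.160.80 - 65.234.160.87) does not contain 65.234.160.69
  97.234.160.64/26 (97.234.160.64 - 97.234.160.127) does not contain 65.234.160.69
  65.232.160.0/22 (65.232.160.0 - 65.232.163.255) does not contain 65.234.160.69
  65.234.32.0/22 (65.234.32.0 - 65.234.35.255) does not contain 65.234.160.69
  64.234.160.0/22 (64.234.160.0 - 64.234.163.255) does not contain 65.234.160.69
  65.234.224.0/21 (65.234.224.0 - 65.234.231.255) does not contain 65.234.160.69
  65.238.0.0/15 (65.238.0.0 - 65.239.255.255) does not contain 65.234.160.69
  65.170.0.0/15 (65.170.0.0 - 65.171.255.255) does not contain 65.234.160.69
Longest matching prefix is /12 -> next hop R5.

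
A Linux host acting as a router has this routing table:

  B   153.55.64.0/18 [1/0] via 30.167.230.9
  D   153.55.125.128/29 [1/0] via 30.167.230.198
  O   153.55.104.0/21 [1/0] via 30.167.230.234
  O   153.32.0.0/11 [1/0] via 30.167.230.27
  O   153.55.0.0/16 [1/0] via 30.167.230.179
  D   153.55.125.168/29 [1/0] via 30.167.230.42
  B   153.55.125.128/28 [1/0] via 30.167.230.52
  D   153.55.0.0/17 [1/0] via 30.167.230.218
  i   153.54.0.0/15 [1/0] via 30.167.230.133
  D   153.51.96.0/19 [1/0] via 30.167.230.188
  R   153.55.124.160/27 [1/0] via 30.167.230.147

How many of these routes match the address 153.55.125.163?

Prefixes containing 153.55.125.163:
  153.32.0.0/11 (153.32.0.0 - 153.63.255.255)
  153.54.0.0/15 (153.54.0.0 - 153.55.255.255)
  153.55.0.0/16 (153.55.0.0 - 153.55.255.255)
  153.55.0.0/17 (153.55.0.0 - 153.55.127.255)
  153.55.64.0/18 (153.55.64.0 - 153.55.127.255)
Total matching entries: 5.

5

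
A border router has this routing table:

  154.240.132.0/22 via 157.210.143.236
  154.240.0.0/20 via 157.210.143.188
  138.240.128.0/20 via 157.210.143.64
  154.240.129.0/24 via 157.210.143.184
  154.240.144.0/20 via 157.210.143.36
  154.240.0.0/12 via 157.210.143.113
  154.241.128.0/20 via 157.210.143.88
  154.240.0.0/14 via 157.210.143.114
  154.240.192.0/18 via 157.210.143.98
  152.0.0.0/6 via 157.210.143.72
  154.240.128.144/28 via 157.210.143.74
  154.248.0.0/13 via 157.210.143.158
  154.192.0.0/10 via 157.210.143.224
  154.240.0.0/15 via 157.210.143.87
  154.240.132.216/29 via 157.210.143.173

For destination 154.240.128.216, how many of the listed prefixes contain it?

Prefixes containing 154.240.128.216:
  152.0.0.0/6 (152.0.0.0 - 155.255.255.255)
  154.192.0.0/10 (154.192.0.0 - 154.255.255.255)
  154.240.0.0/12 (154.240.0.0 - 154.255.255.255)
  154.240.0.0/14 (154.240.0.0 - 154.243.255.255)
  154.240.0.0/15 (154.240.0.0 - 154.241.255.255)
Total matching entries: 5.

5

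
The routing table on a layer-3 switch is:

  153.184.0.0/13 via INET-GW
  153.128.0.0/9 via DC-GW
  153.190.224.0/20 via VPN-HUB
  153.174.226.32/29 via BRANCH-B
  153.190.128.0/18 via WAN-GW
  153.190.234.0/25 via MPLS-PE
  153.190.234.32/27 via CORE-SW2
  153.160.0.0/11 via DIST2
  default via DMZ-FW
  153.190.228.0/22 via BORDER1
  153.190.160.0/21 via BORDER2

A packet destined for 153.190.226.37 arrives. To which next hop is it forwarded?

Routes whose prefix contains 153.190.226.37:
  0.0.0.0/0 (default, matches everything) -> DMZ-FW
  153.128.0.0/9 (153.128.0.0 - 153.255.255.255) -> DC-GW
  153.160.0.0/11 (153.160.0.0 - 153.191.255.255) -> DIST2
  153.184.0.0/13 (153.184.0.0 - 153.191.255.255) -> INET-GW
  153.190.224.0/20 (153.190.224.0 - 153.190.239.255) -> VPN-HUB
More-specific entries that do NOT match:
  153.174.226.32/29 (153.174.226.32 - 153.174.226.39) does not contain 153.190.226.37
  153.190.234.32/27 (153.190.234.32 - 153.190.234.63) does not contain 153.190.226.37
  153.190.234.0/25 (153.190.234.0 - 153.190.234.127) does not contain 153.190.226.37
  153.190.228.0/22 (153.190.228.0 - 153.190.231.255) does not contain 153.190.226.37
  153.190.160.0/21 (153.190.160.0 - 153.190.167.255) does not contain 153.190.226.37
Longest matching prefix is /20 -> next hop VPN-HUB.

VPN-HUB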